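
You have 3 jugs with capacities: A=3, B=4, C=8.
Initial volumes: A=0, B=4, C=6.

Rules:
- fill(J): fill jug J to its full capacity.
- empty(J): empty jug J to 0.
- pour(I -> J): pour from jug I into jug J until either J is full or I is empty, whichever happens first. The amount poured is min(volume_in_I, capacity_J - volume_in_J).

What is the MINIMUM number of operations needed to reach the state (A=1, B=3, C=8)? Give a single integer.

BFS from (A=0, B=4, C=6). One shortest path:
  1. fill(A) -> (A=3 B=4 C=6)
  2. empty(B) -> (A=3 B=0 C=6)
  3. pour(A -> B) -> (A=0 B=3 C=6)
  4. fill(A) -> (A=3 B=3 C=6)
  5. pour(A -> C) -> (A=1 B=3 C=8)
Reached target in 5 moves.

Answer: 5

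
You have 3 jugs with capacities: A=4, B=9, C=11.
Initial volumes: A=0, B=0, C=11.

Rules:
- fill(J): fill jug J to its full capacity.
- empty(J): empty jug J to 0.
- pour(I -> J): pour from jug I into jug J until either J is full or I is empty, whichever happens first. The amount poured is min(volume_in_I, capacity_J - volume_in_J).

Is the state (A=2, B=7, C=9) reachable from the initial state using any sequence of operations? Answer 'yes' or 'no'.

BFS explored all 360 reachable states.
Reachable set includes: (0,0,0), (0,0,1), (0,0,2), (0,0,3), (0,0,4), (0,0,5), (0,0,6), (0,0,7), (0,0,8), (0,0,9), (0,0,10), (0,0,11) ...
Target (A=2, B=7, C=9) not in reachable set → no.

Answer: no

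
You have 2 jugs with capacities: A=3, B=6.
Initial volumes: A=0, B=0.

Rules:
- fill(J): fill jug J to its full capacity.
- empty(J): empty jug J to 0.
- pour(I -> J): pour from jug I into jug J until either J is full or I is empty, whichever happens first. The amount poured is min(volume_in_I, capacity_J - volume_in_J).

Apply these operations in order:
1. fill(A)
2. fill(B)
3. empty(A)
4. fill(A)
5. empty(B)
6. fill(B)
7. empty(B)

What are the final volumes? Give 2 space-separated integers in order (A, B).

Answer: 3 0

Derivation:
Step 1: fill(A) -> (A=3 B=0)
Step 2: fill(B) -> (A=3 B=6)
Step 3: empty(A) -> (A=0 B=6)
Step 4: fill(A) -> (A=3 B=6)
Step 5: empty(B) -> (A=3 B=0)
Step 6: fill(B) -> (A=3 B=6)
Step 7: empty(B) -> (A=3 B=0)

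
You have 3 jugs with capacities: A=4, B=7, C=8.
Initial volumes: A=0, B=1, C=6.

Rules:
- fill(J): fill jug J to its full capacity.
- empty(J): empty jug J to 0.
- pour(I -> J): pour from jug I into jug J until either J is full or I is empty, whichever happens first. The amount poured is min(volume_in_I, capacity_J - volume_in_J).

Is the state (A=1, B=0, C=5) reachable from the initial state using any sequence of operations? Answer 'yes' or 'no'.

Answer: yes

Derivation:
BFS from (A=0, B=1, C=6):
  1. pour(B -> A) -> (A=1 B=0 C=6)
  2. fill(B) -> (A=1 B=7 C=6)
  3. pour(B -> C) -> (A=1 B=5 C=8)
  4. empty(C) -> (A=1 B=5 C=0)
  5. pour(B -> C) -> (A=1 B=0 C=5)
Target reached → yes.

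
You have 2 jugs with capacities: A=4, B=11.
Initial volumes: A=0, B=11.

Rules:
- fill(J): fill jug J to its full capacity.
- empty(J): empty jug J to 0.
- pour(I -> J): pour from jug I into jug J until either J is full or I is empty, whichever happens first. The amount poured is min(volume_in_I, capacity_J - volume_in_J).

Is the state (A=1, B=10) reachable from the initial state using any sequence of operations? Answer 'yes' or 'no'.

BFS explored all 30 reachable states.
Reachable set includes: (0,0), (0,1), (0,2), (0,3), (0,4), (0,5), (0,6), (0,7), (0,8), (0,9), (0,10), (0,11) ...
Target (A=1, B=10) not in reachable set → no.

Answer: no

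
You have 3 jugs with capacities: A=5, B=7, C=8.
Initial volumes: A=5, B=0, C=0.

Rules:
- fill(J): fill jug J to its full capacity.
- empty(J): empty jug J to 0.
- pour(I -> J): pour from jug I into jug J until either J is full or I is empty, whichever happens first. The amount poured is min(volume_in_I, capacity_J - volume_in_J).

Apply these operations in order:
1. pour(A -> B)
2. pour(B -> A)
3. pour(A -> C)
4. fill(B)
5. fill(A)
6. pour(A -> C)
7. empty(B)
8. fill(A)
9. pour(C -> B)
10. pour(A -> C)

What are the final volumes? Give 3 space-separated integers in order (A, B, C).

Answer: 0 7 6

Derivation:
Step 1: pour(A -> B) -> (A=0 B=5 C=0)
Step 2: pour(B -> A) -> (A=5 B=0 C=0)
Step 3: pour(A -> C) -> (A=0 B=0 C=5)
Step 4: fill(B) -> (A=0 B=7 C=5)
Step 5: fill(A) -> (A=5 B=7 C=5)
Step 6: pour(A -> C) -> (A=2 B=7 C=8)
Step 7: empty(B) -> (A=2 B=0 C=8)
Step 8: fill(A) -> (A=5 B=0 C=8)
Step 9: pour(C -> B) -> (A=5 B=7 C=1)
Step 10: pour(A -> C) -> (A=0 B=7 C=6)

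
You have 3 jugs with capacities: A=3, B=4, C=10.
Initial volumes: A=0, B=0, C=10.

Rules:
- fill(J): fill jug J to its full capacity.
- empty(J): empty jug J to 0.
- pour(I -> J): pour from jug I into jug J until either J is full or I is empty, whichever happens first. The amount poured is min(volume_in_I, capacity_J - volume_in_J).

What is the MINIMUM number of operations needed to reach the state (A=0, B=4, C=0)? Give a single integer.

BFS from (A=0, B=0, C=10). One shortest path:
  1. fill(B) -> (A=0 B=4 C=10)
  2. empty(C) -> (A=0 B=4 C=0)
Reached target in 2 moves.

Answer: 2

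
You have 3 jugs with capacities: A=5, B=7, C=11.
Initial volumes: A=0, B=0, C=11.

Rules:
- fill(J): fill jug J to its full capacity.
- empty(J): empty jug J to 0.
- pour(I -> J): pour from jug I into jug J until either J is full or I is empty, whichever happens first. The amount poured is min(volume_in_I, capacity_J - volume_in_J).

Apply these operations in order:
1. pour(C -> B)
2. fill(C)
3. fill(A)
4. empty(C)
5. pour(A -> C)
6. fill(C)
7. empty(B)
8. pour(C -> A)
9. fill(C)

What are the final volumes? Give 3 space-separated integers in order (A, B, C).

Answer: 5 0 11

Derivation:
Step 1: pour(C -> B) -> (A=0 B=7 C=4)
Step 2: fill(C) -> (A=0 B=7 C=11)
Step 3: fill(A) -> (A=5 B=7 C=11)
Step 4: empty(C) -> (A=5 B=7 C=0)
Step 5: pour(A -> C) -> (A=0 B=7 C=5)
Step 6: fill(C) -> (A=0 B=7 C=11)
Step 7: empty(B) -> (A=0 B=0 C=11)
Step 8: pour(C -> A) -> (A=5 B=0 C=6)
Step 9: fill(C) -> (A=5 B=0 C=11)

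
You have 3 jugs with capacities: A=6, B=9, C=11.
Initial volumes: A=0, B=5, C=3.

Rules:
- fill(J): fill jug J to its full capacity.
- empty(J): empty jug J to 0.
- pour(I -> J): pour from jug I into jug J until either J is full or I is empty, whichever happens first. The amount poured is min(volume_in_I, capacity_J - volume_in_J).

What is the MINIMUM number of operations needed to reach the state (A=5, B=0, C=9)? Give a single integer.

BFS from (A=0, B=5, C=3). One shortest path:
  1. fill(A) -> (A=6 B=5 C=3)
  2. pour(A -> C) -> (A=0 B=5 C=9)
  3. pour(B -> A) -> (A=5 B=0 C=9)
Reached target in 3 moves.

Answer: 3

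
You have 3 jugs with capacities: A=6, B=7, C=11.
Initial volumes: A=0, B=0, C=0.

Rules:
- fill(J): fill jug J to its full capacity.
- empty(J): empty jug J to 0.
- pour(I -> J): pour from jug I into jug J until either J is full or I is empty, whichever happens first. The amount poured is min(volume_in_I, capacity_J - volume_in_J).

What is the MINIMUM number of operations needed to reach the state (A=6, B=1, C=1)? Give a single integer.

Answer: 6

Derivation:
BFS from (A=0, B=0, C=0). One shortest path:
  1. fill(B) -> (A=0 B=7 C=0)
  2. pour(B -> A) -> (A=6 B=1 C=0)
  3. empty(A) -> (A=0 B=1 C=0)
  4. pour(B -> C) -> (A=0 B=0 C=1)
  5. fill(B) -> (A=0 B=7 C=1)
  6. pour(B -> A) -> (A=6 B=1 C=1)
Reached target in 6 moves.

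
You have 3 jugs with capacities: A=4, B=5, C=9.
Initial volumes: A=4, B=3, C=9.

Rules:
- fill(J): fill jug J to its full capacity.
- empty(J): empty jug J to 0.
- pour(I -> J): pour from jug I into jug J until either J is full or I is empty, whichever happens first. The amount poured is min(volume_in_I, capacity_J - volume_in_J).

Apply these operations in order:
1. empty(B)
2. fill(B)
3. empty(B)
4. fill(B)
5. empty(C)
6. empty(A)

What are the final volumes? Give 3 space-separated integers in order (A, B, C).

Step 1: empty(B) -> (A=4 B=0 C=9)
Step 2: fill(B) -> (A=4 B=5 C=9)
Step 3: empty(B) -> (A=4 B=0 C=9)
Step 4: fill(B) -> (A=4 B=5 C=9)
Step 5: empty(C) -> (A=4 B=5 C=0)
Step 6: empty(A) -> (A=0 B=5 C=0)

Answer: 0 5 0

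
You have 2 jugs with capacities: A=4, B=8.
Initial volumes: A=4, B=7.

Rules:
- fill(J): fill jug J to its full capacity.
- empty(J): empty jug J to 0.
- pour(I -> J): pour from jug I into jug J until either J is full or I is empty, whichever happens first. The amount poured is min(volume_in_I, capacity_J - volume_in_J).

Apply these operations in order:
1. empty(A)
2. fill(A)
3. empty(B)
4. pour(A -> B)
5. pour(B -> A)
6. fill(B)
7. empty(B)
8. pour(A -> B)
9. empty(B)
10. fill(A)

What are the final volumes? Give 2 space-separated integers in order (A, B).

Step 1: empty(A) -> (A=0 B=7)
Step 2: fill(A) -> (A=4 B=7)
Step 3: empty(B) -> (A=4 B=0)
Step 4: pour(A -> B) -> (A=0 B=4)
Step 5: pour(B -> A) -> (A=4 B=0)
Step 6: fill(B) -> (A=4 B=8)
Step 7: empty(B) -> (A=4 B=0)
Step 8: pour(A -> B) -> (A=0 B=4)
Step 9: empty(B) -> (A=0 B=0)
Step 10: fill(A) -> (A=4 B=0)

Answer: 4 0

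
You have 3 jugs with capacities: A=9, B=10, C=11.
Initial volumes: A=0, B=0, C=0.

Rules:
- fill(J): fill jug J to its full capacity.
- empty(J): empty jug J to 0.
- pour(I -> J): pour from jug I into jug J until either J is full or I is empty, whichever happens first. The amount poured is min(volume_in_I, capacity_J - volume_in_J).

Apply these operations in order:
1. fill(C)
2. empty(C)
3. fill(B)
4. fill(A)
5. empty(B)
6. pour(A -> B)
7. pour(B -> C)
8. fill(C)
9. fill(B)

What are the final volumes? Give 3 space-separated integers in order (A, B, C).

Step 1: fill(C) -> (A=0 B=0 C=11)
Step 2: empty(C) -> (A=0 B=0 C=0)
Step 3: fill(B) -> (A=0 B=10 C=0)
Step 4: fill(A) -> (A=9 B=10 C=0)
Step 5: empty(B) -> (A=9 B=0 C=0)
Step 6: pour(A -> B) -> (A=0 B=9 C=0)
Step 7: pour(B -> C) -> (A=0 B=0 C=9)
Step 8: fill(C) -> (A=0 B=0 C=11)
Step 9: fill(B) -> (A=0 B=10 C=11)

Answer: 0 10 11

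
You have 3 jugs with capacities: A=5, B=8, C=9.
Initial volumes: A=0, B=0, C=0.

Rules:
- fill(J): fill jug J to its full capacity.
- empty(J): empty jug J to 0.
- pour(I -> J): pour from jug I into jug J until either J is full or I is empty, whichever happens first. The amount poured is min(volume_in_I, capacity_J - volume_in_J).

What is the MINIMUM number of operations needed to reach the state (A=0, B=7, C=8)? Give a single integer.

Answer: 8

Derivation:
BFS from (A=0, B=0, C=0). One shortest path:
  1. fill(A) -> (A=5 B=0 C=0)
  2. pour(A -> B) -> (A=0 B=5 C=0)
  3. fill(A) -> (A=5 B=5 C=0)
  4. pour(A -> B) -> (A=2 B=8 C=0)
  5. pour(B -> C) -> (A=2 B=0 C=8)
  6. pour(A -> B) -> (A=0 B=2 C=8)
  7. fill(A) -> (A=5 B=2 C=8)
  8. pour(A -> B) -> (A=0 B=7 C=8)
Reached target in 8 moves.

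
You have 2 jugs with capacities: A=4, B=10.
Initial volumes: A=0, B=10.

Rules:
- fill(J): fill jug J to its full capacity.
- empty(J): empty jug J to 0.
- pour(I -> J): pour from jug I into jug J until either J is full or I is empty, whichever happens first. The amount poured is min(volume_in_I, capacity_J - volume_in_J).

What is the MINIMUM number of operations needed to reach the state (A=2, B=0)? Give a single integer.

Answer: 5

Derivation:
BFS from (A=0, B=10). One shortest path:
  1. pour(B -> A) -> (A=4 B=6)
  2. empty(A) -> (A=0 B=6)
  3. pour(B -> A) -> (A=4 B=2)
  4. empty(A) -> (A=0 B=2)
  5. pour(B -> A) -> (A=2 B=0)
Reached target in 5 moves.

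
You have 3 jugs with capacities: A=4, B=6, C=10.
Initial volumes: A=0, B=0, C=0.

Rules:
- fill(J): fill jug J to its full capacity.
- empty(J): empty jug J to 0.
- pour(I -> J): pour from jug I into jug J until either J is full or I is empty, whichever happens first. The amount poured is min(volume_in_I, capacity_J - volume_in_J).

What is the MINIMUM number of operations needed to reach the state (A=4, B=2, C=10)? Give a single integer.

Answer: 3

Derivation:
BFS from (A=0, B=0, C=0). One shortest path:
  1. fill(B) -> (A=0 B=6 C=0)
  2. fill(C) -> (A=0 B=6 C=10)
  3. pour(B -> A) -> (A=4 B=2 C=10)
Reached target in 3 moves.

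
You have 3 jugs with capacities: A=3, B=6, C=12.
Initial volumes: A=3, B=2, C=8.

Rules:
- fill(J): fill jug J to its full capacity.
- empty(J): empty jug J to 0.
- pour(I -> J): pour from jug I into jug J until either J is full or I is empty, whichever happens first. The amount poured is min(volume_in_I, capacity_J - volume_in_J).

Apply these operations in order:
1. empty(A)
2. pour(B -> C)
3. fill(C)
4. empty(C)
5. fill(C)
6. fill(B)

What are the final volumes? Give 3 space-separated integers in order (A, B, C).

Answer: 0 6 12

Derivation:
Step 1: empty(A) -> (A=0 B=2 C=8)
Step 2: pour(B -> C) -> (A=0 B=0 C=10)
Step 3: fill(C) -> (A=0 B=0 C=12)
Step 4: empty(C) -> (A=0 B=0 C=0)
Step 5: fill(C) -> (A=0 B=0 C=12)
Step 6: fill(B) -> (A=0 B=6 C=12)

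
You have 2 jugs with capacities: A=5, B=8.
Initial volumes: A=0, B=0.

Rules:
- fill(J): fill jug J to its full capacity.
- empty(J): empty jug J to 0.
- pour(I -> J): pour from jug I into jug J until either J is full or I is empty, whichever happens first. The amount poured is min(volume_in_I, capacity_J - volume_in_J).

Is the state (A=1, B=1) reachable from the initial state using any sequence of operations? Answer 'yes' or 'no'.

Answer: no

Derivation:
BFS explored all 26 reachable states.
Reachable set includes: (0,0), (0,1), (0,2), (0,3), (0,4), (0,5), (0,6), (0,7), (0,8), (1,0), (1,8), (2,0) ...
Target (A=1, B=1) not in reachable set → no.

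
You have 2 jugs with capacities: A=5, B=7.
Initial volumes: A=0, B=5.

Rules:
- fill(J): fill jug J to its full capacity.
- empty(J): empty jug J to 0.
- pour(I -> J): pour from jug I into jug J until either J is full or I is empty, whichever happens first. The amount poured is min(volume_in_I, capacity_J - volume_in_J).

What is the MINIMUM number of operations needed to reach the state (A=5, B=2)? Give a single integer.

Answer: 2

Derivation:
BFS from (A=0, B=5). One shortest path:
  1. fill(B) -> (A=0 B=7)
  2. pour(B -> A) -> (A=5 B=2)
Reached target in 2 moves.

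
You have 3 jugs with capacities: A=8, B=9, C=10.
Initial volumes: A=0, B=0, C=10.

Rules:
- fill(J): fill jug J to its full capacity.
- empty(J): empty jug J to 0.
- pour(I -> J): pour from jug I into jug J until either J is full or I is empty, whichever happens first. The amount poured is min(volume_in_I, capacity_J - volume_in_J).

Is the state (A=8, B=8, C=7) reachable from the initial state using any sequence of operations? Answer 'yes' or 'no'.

BFS from (A=0, B=0, C=10):
  1. fill(A) -> (A=8 B=0 C=10)
  2. fill(B) -> (A=8 B=9 C=10)
  3. empty(C) -> (A=8 B=9 C=0)
  4. pour(A -> C) -> (A=0 B=9 C=8)
  5. fill(A) -> (A=8 B=9 C=8)
  6. pour(B -> C) -> (A=8 B=7 C=10)
  7. empty(C) -> (A=8 B=7 C=0)
  8. pour(B -> C) -> (A=8 B=0 C=7)
  9. pour(A -> B) -> (A=0 B=8 C=7)
  10. fill(A) -> (A=8 B=8 C=7)
Target reached → yes.

Answer: yes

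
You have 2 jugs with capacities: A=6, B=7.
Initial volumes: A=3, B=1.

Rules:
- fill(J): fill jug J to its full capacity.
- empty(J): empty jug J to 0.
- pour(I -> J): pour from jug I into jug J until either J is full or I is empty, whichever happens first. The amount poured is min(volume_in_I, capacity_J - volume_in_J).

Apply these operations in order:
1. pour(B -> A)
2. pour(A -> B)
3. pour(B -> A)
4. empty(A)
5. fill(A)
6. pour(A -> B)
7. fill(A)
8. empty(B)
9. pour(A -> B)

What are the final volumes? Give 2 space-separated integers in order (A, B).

Answer: 0 6

Derivation:
Step 1: pour(B -> A) -> (A=4 B=0)
Step 2: pour(A -> B) -> (A=0 B=4)
Step 3: pour(B -> A) -> (A=4 B=0)
Step 4: empty(A) -> (A=0 B=0)
Step 5: fill(A) -> (A=6 B=0)
Step 6: pour(A -> B) -> (A=0 B=6)
Step 7: fill(A) -> (A=6 B=6)
Step 8: empty(B) -> (A=6 B=0)
Step 9: pour(A -> B) -> (A=0 B=6)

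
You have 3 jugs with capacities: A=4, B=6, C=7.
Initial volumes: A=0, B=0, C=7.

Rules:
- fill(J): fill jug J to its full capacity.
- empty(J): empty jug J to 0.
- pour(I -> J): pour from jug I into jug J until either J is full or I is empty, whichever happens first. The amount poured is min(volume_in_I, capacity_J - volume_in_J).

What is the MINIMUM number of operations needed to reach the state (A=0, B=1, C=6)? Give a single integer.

Answer: 4

Derivation:
BFS from (A=0, B=0, C=7). One shortest path:
  1. pour(C -> B) -> (A=0 B=6 C=1)
  2. pour(C -> A) -> (A=1 B=6 C=0)
  3. pour(B -> C) -> (A=1 B=0 C=6)
  4. pour(A -> B) -> (A=0 B=1 C=6)
Reached target in 4 moves.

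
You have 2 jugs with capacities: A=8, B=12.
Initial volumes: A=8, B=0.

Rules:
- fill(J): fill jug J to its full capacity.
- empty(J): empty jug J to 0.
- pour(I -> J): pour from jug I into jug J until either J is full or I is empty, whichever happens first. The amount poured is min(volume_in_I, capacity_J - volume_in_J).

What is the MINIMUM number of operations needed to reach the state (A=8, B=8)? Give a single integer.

Answer: 2

Derivation:
BFS from (A=8, B=0). One shortest path:
  1. pour(A -> B) -> (A=0 B=8)
  2. fill(A) -> (A=8 B=8)
Reached target in 2 moves.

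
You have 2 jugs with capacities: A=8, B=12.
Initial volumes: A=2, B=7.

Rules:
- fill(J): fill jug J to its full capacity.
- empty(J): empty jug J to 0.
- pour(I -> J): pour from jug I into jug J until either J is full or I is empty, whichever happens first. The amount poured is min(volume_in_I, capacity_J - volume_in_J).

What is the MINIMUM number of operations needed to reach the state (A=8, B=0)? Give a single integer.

BFS from (A=2, B=7). One shortest path:
  1. fill(A) -> (A=8 B=7)
  2. empty(B) -> (A=8 B=0)
Reached target in 2 moves.

Answer: 2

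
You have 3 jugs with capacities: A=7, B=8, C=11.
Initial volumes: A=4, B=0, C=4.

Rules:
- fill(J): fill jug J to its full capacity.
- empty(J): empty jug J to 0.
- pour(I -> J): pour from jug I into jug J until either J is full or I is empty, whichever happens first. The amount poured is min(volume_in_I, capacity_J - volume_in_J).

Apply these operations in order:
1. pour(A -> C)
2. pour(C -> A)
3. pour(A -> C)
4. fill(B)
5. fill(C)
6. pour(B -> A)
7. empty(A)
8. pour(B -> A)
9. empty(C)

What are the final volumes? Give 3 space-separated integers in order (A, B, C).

Answer: 1 0 0

Derivation:
Step 1: pour(A -> C) -> (A=0 B=0 C=8)
Step 2: pour(C -> A) -> (A=7 B=0 C=1)
Step 3: pour(A -> C) -> (A=0 B=0 C=8)
Step 4: fill(B) -> (A=0 B=8 C=8)
Step 5: fill(C) -> (A=0 B=8 C=11)
Step 6: pour(B -> A) -> (A=7 B=1 C=11)
Step 7: empty(A) -> (A=0 B=1 C=11)
Step 8: pour(B -> A) -> (A=1 B=0 C=11)
Step 9: empty(C) -> (A=1 B=0 C=0)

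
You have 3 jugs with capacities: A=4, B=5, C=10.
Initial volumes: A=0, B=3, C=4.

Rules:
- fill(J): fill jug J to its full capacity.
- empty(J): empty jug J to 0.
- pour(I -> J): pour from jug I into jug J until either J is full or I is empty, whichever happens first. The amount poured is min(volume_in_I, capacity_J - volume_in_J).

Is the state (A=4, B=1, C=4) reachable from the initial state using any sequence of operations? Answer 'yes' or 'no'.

Answer: yes

Derivation:
BFS from (A=0, B=3, C=4):
  1. fill(B) -> (A=0 B=5 C=4)
  2. pour(B -> A) -> (A=4 B=1 C=4)
Target reached → yes.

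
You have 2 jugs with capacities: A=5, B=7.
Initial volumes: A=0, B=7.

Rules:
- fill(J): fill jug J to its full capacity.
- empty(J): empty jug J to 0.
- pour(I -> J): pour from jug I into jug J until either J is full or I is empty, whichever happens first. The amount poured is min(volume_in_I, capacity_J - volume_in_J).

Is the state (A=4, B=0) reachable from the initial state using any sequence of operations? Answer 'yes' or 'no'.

BFS from (A=0, B=7):
  1. pour(B -> A) -> (A=5 B=2)
  2. empty(A) -> (A=0 B=2)
  3. pour(B -> A) -> (A=2 B=0)
  4. fill(B) -> (A=2 B=7)
  5. pour(B -> A) -> (A=5 B=4)
  6. empty(A) -> (A=0 B=4)
  7. pour(B -> A) -> (A=4 B=0)
Target reached → yes.

Answer: yes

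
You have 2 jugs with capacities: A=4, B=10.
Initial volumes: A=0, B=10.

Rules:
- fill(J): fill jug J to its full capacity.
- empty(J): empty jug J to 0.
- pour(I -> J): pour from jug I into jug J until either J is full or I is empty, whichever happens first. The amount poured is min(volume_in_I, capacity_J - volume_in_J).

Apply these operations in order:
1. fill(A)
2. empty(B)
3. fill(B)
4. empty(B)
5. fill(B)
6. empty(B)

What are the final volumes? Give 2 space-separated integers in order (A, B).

Step 1: fill(A) -> (A=4 B=10)
Step 2: empty(B) -> (A=4 B=0)
Step 3: fill(B) -> (A=4 B=10)
Step 4: empty(B) -> (A=4 B=0)
Step 5: fill(B) -> (A=4 B=10)
Step 6: empty(B) -> (A=4 B=0)

Answer: 4 0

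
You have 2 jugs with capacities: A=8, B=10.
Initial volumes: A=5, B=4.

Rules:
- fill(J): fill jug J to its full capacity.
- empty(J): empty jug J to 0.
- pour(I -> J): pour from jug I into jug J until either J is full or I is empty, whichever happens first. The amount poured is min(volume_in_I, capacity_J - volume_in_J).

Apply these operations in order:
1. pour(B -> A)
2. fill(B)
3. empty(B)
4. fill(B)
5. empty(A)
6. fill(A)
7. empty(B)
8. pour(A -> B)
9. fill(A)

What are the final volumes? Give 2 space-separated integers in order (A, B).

Answer: 8 8

Derivation:
Step 1: pour(B -> A) -> (A=8 B=1)
Step 2: fill(B) -> (A=8 B=10)
Step 3: empty(B) -> (A=8 B=0)
Step 4: fill(B) -> (A=8 B=10)
Step 5: empty(A) -> (A=0 B=10)
Step 6: fill(A) -> (A=8 B=10)
Step 7: empty(B) -> (A=8 B=0)
Step 8: pour(A -> B) -> (A=0 B=8)
Step 9: fill(A) -> (A=8 B=8)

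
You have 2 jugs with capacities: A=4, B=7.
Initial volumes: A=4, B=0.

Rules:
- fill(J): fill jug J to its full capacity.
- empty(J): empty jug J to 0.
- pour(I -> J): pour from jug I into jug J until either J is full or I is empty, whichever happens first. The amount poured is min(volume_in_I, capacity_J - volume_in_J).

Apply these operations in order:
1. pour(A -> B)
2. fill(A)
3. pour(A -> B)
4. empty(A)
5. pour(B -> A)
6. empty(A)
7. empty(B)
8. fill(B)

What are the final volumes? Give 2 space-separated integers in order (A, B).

Answer: 0 7

Derivation:
Step 1: pour(A -> B) -> (A=0 B=4)
Step 2: fill(A) -> (A=4 B=4)
Step 3: pour(A -> B) -> (A=1 B=7)
Step 4: empty(A) -> (A=0 B=7)
Step 5: pour(B -> A) -> (A=4 B=3)
Step 6: empty(A) -> (A=0 B=3)
Step 7: empty(B) -> (A=0 B=0)
Step 8: fill(B) -> (A=0 B=7)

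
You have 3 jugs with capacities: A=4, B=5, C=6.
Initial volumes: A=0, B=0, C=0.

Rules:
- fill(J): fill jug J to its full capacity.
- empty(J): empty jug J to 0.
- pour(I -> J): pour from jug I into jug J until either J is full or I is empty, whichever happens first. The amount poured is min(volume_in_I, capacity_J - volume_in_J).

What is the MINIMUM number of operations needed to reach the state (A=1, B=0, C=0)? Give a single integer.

Answer: 4

Derivation:
BFS from (A=0, B=0, C=0). One shortest path:
  1. fill(B) -> (A=0 B=5 C=0)
  2. pour(B -> A) -> (A=4 B=1 C=0)
  3. empty(A) -> (A=0 B=1 C=0)
  4. pour(B -> A) -> (A=1 B=0 C=0)
Reached target in 4 moves.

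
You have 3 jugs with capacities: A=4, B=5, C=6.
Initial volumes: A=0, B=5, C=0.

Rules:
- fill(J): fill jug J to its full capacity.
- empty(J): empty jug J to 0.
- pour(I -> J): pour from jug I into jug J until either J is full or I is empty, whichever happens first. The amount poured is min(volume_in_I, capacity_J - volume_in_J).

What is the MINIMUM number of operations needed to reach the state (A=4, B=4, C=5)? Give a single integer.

Answer: 4

Derivation:
BFS from (A=0, B=5, C=0). One shortest path:
  1. fill(A) -> (A=4 B=5 C=0)
  2. pour(B -> C) -> (A=4 B=0 C=5)
  3. pour(A -> B) -> (A=0 B=4 C=5)
  4. fill(A) -> (A=4 B=4 C=5)
Reached target in 4 moves.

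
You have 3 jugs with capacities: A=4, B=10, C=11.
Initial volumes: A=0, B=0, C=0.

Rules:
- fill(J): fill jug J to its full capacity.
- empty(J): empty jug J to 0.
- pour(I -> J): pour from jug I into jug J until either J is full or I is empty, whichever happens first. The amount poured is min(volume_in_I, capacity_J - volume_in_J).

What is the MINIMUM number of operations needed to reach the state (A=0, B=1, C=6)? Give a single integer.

Answer: 7

Derivation:
BFS from (A=0, B=0, C=0). One shortest path:
  1. fill(C) -> (A=0 B=0 C=11)
  2. pour(C -> B) -> (A=0 B=10 C=1)
  3. pour(B -> A) -> (A=4 B=6 C=1)
  4. empty(A) -> (A=0 B=6 C=1)
  5. pour(C -> A) -> (A=1 B=6 C=0)
  6. pour(B -> C) -> (A=1 B=0 C=6)
  7. pour(A -> B) -> (A=0 B=1 C=6)
Reached target in 7 moves.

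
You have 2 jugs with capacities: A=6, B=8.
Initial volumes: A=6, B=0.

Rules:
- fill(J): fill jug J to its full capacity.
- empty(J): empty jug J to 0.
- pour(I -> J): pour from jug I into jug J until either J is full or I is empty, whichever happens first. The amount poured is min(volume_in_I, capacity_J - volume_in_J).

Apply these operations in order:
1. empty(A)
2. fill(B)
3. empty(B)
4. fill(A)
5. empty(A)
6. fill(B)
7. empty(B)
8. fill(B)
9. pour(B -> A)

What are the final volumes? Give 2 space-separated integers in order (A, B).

Answer: 6 2

Derivation:
Step 1: empty(A) -> (A=0 B=0)
Step 2: fill(B) -> (A=0 B=8)
Step 3: empty(B) -> (A=0 B=0)
Step 4: fill(A) -> (A=6 B=0)
Step 5: empty(A) -> (A=0 B=0)
Step 6: fill(B) -> (A=0 B=8)
Step 7: empty(B) -> (A=0 B=0)
Step 8: fill(B) -> (A=0 B=8)
Step 9: pour(B -> A) -> (A=6 B=2)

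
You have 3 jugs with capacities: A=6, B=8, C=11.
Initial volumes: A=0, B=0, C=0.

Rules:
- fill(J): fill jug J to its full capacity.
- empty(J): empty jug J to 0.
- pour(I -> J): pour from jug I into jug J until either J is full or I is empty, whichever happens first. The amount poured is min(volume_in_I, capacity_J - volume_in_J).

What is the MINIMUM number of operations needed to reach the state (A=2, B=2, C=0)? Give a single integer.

BFS from (A=0, B=0, C=0). One shortest path:
  1. fill(B) -> (A=0 B=8 C=0)
  2. pour(B -> A) -> (A=6 B=2 C=0)
  3. empty(A) -> (A=0 B=2 C=0)
  4. pour(B -> C) -> (A=0 B=0 C=2)
  5. fill(B) -> (A=0 B=8 C=2)
  6. pour(B -> A) -> (A=6 B=2 C=2)
  7. empty(A) -> (A=0 B=2 C=2)
  8. pour(C -> A) -> (A=2 B=2 C=0)
Reached target in 8 moves.

Answer: 8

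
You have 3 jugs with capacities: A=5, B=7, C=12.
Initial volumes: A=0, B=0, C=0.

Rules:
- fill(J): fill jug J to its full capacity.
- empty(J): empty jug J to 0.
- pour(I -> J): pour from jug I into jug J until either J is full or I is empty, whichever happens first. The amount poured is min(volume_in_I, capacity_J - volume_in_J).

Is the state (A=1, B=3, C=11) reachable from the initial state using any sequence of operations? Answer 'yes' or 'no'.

BFS explored all 360 reachable states.
Reachable set includes: (0,0,0), (0,0,1), (0,0,2), (0,0,3), (0,0,4), (0,0,5), (0,0,6), (0,0,7), (0,0,8), (0,0,9), (0,0,10), (0,0,11) ...
Target (A=1, B=3, C=11) not in reachable set → no.

Answer: no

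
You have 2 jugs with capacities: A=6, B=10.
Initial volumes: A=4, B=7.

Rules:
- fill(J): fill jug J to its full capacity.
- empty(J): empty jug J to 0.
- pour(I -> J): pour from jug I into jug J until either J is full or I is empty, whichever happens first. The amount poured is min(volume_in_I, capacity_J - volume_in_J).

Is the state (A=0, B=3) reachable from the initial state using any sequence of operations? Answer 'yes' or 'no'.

BFS from (A=4, B=7):
  1. fill(A) -> (A=6 B=7)
  2. pour(A -> B) -> (A=3 B=10)
  3. empty(B) -> (A=3 B=0)
  4. pour(A -> B) -> (A=0 B=3)
Target reached → yes.

Answer: yes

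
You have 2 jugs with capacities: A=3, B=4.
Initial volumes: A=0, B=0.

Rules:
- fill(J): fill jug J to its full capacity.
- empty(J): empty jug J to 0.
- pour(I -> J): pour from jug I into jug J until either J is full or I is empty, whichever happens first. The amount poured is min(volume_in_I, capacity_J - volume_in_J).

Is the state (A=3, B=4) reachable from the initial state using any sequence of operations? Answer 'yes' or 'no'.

Answer: yes

Derivation:
BFS from (A=0, B=0):
  1. fill(A) -> (A=3 B=0)
  2. fill(B) -> (A=3 B=4)
Target reached → yes.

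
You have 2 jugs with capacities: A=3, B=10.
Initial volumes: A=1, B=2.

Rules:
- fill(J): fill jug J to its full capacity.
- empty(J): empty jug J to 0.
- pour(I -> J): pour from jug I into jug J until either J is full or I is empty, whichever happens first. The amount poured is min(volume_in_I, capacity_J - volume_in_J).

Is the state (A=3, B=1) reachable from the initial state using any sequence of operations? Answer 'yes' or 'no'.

Answer: yes

Derivation:
BFS from (A=1, B=2):
  1. empty(B) -> (A=1 B=0)
  2. pour(A -> B) -> (A=0 B=1)
  3. fill(A) -> (A=3 B=1)
Target reached → yes.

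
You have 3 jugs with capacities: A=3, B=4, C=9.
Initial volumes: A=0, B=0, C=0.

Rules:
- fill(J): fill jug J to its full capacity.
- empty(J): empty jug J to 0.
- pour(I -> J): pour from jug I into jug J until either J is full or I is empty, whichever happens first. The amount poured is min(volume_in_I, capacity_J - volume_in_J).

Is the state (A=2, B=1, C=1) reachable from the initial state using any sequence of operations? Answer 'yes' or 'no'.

Answer: no

Derivation:
BFS explored all 152 reachable states.
Reachable set includes: (0,0,0), (0,0,1), (0,0,2), (0,0,3), (0,0,4), (0,0,5), (0,0,6), (0,0,7), (0,0,8), (0,0,9), (0,1,0), (0,1,1) ...
Target (A=2, B=1, C=1) not in reachable set → no.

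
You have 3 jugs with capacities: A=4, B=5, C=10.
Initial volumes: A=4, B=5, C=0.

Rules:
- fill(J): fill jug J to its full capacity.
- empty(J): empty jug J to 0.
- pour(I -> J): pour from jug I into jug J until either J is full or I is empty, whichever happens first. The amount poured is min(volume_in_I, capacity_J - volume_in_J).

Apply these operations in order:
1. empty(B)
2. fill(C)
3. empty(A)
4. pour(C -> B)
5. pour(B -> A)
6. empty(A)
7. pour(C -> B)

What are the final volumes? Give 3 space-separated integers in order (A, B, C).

Answer: 0 5 1

Derivation:
Step 1: empty(B) -> (A=4 B=0 C=0)
Step 2: fill(C) -> (A=4 B=0 C=10)
Step 3: empty(A) -> (A=0 B=0 C=10)
Step 4: pour(C -> B) -> (A=0 B=5 C=5)
Step 5: pour(B -> A) -> (A=4 B=1 C=5)
Step 6: empty(A) -> (A=0 B=1 C=5)
Step 7: pour(C -> B) -> (A=0 B=5 C=1)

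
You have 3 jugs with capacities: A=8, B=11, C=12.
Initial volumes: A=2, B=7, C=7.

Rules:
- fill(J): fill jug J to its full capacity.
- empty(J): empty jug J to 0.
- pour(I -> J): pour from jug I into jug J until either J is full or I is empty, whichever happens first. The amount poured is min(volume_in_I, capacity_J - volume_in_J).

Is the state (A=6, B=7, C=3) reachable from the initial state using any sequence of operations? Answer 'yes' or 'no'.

BFS explored all 635 reachable states.
Reachable set includes: (0,0,0), (0,0,1), (0,0,2), (0,0,3), (0,0,4), (0,0,5), (0,0,6), (0,0,7), (0,0,8), (0,0,9), (0,0,10), (0,0,11) ...
Target (A=6, B=7, C=3) not in reachable set → no.

Answer: no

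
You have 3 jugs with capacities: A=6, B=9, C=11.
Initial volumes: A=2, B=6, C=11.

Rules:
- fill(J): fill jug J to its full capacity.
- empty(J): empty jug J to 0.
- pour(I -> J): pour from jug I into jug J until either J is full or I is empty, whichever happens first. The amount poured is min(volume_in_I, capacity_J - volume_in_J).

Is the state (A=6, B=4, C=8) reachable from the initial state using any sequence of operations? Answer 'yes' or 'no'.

Answer: yes

Derivation:
BFS from (A=2, B=6, C=11):
  1. fill(A) -> (A=6 B=6 C=11)
  2. empty(C) -> (A=6 B=6 C=0)
  3. pour(A -> C) -> (A=0 B=6 C=6)
  4. fill(A) -> (A=6 B=6 C=6)
  5. pour(A -> B) -> (A=3 B=9 C=6)
  6. pour(B -> C) -> (A=3 B=4 C=11)
  7. pour(C -> A) -> (A=6 B=4 C=8)
Target reached → yes.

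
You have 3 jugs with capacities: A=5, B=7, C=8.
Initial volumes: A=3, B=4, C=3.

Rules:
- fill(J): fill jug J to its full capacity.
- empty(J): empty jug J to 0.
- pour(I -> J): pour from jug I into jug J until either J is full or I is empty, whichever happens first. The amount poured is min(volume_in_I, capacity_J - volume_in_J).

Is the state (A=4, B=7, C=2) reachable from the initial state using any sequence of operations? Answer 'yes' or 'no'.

Answer: yes

Derivation:
BFS from (A=3, B=4, C=3):
  1. pour(C -> A) -> (A=5 B=4 C=1)
  2. empty(A) -> (A=0 B=4 C=1)
  3. pour(B -> A) -> (A=4 B=0 C=1)
  4. pour(C -> B) -> (A=4 B=1 C=0)
  5. fill(C) -> (A=4 B=1 C=8)
  6. pour(C -> B) -> (A=4 B=7 C=2)
Target reached → yes.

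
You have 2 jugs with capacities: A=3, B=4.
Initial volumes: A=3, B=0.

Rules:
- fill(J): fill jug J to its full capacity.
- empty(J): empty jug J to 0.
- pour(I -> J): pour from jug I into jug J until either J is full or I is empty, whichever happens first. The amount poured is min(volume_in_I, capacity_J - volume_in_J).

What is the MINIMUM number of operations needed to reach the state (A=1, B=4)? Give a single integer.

Answer: 6

Derivation:
BFS from (A=3, B=0). One shortest path:
  1. empty(A) -> (A=0 B=0)
  2. fill(B) -> (A=0 B=4)
  3. pour(B -> A) -> (A=3 B=1)
  4. empty(A) -> (A=0 B=1)
  5. pour(B -> A) -> (A=1 B=0)
  6. fill(B) -> (A=1 B=4)
Reached target in 6 moves.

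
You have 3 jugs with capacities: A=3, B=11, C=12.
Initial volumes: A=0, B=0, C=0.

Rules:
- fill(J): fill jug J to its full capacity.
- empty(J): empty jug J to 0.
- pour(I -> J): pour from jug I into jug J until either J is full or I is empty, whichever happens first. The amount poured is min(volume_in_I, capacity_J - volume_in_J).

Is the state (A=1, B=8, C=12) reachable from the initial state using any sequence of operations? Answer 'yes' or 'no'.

BFS from (A=0, B=0, C=0):
  1. fill(C) -> (A=0 B=0 C=12)
  2. pour(C -> B) -> (A=0 B=11 C=1)
  3. pour(B -> A) -> (A=3 B=8 C=1)
  4. empty(A) -> (A=0 B=8 C=1)
  5. pour(C -> A) -> (A=1 B=8 C=0)
  6. fill(C) -> (A=1 B=8 C=12)
Target reached → yes.

Answer: yes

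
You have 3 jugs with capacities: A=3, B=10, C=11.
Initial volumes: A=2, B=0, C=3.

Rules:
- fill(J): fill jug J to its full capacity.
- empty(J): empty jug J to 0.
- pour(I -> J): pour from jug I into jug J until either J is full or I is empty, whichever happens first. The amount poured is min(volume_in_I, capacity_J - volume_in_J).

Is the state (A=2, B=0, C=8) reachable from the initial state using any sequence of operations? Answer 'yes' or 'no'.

Answer: yes

Derivation:
BFS from (A=2, B=0, C=3):
  1. fill(C) -> (A=2 B=0 C=11)
  2. pour(A -> B) -> (A=0 B=2 C=11)
  3. pour(C -> A) -> (A=3 B=2 C=8)
  4. empty(A) -> (A=0 B=2 C=8)
  5. pour(B -> A) -> (A=2 B=0 C=8)
Target reached → yes.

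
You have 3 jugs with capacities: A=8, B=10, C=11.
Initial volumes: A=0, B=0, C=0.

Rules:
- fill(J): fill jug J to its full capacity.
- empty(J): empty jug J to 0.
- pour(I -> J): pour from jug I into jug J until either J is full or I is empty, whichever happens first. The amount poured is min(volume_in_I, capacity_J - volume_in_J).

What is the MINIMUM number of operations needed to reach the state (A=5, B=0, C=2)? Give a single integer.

BFS from (A=0, B=0, C=0). One shortest path:
  1. fill(A) -> (A=8 B=0 C=0)
  2. fill(B) -> (A=8 B=10 C=0)
  3. pour(A -> C) -> (A=0 B=10 C=8)
  4. pour(B -> A) -> (A=8 B=2 C=8)
  5. pour(A -> C) -> (A=5 B=2 C=11)
  6. empty(C) -> (A=5 B=2 C=0)
  7. pour(B -> C) -> (A=5 B=0 C=2)
Reached target in 7 moves.

Answer: 7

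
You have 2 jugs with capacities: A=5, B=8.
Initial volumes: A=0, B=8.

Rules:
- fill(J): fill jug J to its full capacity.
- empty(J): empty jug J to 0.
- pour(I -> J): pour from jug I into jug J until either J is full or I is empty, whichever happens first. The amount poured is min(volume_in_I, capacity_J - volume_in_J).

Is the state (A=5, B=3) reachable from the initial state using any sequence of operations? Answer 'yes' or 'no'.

Answer: yes

Derivation:
BFS from (A=0, B=8):
  1. pour(B -> A) -> (A=5 B=3)
Target reached → yes.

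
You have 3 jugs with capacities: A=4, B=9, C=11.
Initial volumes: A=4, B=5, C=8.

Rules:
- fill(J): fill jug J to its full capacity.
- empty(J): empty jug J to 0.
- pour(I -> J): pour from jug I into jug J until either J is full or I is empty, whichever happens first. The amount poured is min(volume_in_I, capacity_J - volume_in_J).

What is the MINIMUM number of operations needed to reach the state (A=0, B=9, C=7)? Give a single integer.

BFS from (A=4, B=5, C=8). One shortest path:
  1. empty(A) -> (A=0 B=5 C=8)
  2. fill(C) -> (A=0 B=5 C=11)
  3. pour(C -> B) -> (A=0 B=9 C=7)
Reached target in 3 moves.

Answer: 3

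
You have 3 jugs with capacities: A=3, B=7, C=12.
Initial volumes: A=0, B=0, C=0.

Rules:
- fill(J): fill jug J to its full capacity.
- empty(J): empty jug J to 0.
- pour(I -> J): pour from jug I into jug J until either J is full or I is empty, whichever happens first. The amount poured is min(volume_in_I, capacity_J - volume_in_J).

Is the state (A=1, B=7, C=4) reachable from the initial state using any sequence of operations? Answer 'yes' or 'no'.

BFS from (A=0, B=0, C=0):
  1. fill(C) -> (A=0 B=0 C=12)
  2. pour(C -> B) -> (A=0 B=7 C=5)
  3. pour(B -> A) -> (A=3 B=4 C=5)
  4. pour(A -> C) -> (A=0 B=4 C=8)
  5. pour(B -> A) -> (A=3 B=1 C=8)
  6. pour(A -> C) -> (A=0 B=1 C=11)
  7. pour(B -> A) -> (A=1 B=0 C=11)
  8. pour(C -> B) -> (A=1 B=7 C=4)
Target reached → yes.

Answer: yes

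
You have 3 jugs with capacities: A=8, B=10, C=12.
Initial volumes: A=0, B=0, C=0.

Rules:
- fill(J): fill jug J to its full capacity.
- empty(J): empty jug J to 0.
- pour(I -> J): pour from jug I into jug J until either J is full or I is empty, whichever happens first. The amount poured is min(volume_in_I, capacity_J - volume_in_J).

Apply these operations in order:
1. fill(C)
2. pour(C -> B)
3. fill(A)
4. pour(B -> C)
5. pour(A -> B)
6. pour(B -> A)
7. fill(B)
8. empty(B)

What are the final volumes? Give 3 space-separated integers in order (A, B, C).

Answer: 8 0 12

Derivation:
Step 1: fill(C) -> (A=0 B=0 C=12)
Step 2: pour(C -> B) -> (A=0 B=10 C=2)
Step 3: fill(A) -> (A=8 B=10 C=2)
Step 4: pour(B -> C) -> (A=8 B=0 C=12)
Step 5: pour(A -> B) -> (A=0 B=8 C=12)
Step 6: pour(B -> A) -> (A=8 B=0 C=12)
Step 7: fill(B) -> (A=8 B=10 C=12)
Step 8: empty(B) -> (A=8 B=0 C=12)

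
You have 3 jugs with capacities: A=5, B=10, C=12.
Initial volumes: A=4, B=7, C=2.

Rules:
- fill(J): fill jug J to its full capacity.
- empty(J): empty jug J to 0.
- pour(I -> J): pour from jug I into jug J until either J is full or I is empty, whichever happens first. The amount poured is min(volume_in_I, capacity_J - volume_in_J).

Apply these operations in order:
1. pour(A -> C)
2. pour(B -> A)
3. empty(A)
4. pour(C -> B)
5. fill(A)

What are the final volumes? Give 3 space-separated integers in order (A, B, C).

Step 1: pour(A -> C) -> (A=0 B=7 C=6)
Step 2: pour(B -> A) -> (A=5 B=2 C=6)
Step 3: empty(A) -> (A=0 B=2 C=6)
Step 4: pour(C -> B) -> (A=0 B=8 C=0)
Step 5: fill(A) -> (A=5 B=8 C=0)

Answer: 5 8 0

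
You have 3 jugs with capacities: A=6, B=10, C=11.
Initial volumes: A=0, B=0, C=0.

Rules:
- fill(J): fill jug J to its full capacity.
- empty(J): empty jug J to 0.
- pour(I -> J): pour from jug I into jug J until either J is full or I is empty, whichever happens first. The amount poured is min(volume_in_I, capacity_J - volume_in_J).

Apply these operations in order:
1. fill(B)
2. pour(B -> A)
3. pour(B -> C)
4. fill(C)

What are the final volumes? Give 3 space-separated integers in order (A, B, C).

Answer: 6 0 11

Derivation:
Step 1: fill(B) -> (A=0 B=10 C=0)
Step 2: pour(B -> A) -> (A=6 B=4 C=0)
Step 3: pour(B -> C) -> (A=6 B=0 C=4)
Step 4: fill(C) -> (A=6 B=0 C=11)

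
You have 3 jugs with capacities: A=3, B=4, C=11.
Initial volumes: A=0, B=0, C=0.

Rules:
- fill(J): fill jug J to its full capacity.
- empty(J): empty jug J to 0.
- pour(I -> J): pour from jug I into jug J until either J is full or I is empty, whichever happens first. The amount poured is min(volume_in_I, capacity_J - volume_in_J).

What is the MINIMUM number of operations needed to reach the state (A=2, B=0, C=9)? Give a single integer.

BFS from (A=0, B=0, C=0). One shortest path:
  1. fill(C) -> (A=0 B=0 C=11)
  2. pour(C -> A) -> (A=3 B=0 C=8)
  3. pour(A -> B) -> (A=0 B=3 C=8)
  4. pour(C -> A) -> (A=3 B=3 C=5)
  5. pour(A -> B) -> (A=2 B=4 C=5)
  6. pour(B -> C) -> (A=2 B=0 C=9)
Reached target in 6 moves.

Answer: 6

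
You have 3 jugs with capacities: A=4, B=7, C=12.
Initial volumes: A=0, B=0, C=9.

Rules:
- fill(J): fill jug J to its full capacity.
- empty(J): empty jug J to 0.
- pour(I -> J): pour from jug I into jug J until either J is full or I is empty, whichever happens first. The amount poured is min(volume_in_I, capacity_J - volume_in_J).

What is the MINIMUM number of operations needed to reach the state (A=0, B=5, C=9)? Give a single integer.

Answer: 7

Derivation:
BFS from (A=0, B=0, C=9). One shortest path:
  1. pour(C -> B) -> (A=0 B=7 C=2)
  2. empty(B) -> (A=0 B=0 C=2)
  3. pour(C -> A) -> (A=2 B=0 C=0)
  4. fill(C) -> (A=2 B=0 C=12)
  5. pour(C -> B) -> (A=2 B=7 C=5)
  6. pour(B -> A) -> (A=4 B=5 C=5)
  7. pour(A -> C) -> (A=0 B=5 C=9)
Reached target in 7 moves.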